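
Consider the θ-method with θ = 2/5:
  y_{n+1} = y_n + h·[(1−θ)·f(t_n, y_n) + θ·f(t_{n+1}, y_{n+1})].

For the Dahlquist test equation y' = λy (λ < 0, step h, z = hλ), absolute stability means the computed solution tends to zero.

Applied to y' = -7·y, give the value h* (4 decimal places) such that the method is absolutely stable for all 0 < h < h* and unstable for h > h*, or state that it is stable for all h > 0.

On y'=λy, z=hλ:
  y_{n+1} = y_n + z·[3/5·y_n + 2/5·y_{n+1}] ⇒ (1 − 2/5z)y_{n+1} = (1 + 3/5z)y_n
  ⇒ R(z) = (1 + 3/5z)/(1 − 2/5z).

Boundary: |R(x)|=1, x<0.
x=-0.85: |R|=0.3657
R=−1: 1+3/5x = −1+2/5x ⇒ -1/5x=2 ⇒ x=2/(-1/5)=-10.0000
Confirm numerically:
  x=-9.808: |R|=0.99220 <1
  x=-7.331: |R|=0.86426 <1
  x=-5.107: |R|=0.67839 <1
  x=-4.375: |R|=0.59091 <1
  x=-10.487: |R|=1.01875 >1
  x=-10.155: |R|=1.00612 >1
  x=-10.057: |R|=1.00227 >1
So |R|<1 on (-10.0000, 0).

(-10.0000,0); λ=-7 ⇒ h* = (10)/7 = 1.4286.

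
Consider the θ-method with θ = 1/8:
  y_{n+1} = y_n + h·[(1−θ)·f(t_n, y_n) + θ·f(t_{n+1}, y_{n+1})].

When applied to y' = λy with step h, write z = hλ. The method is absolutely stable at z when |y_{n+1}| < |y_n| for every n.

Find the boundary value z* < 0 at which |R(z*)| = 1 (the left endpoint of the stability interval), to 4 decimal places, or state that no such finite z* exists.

z* = -2.6667.

With y'=λy (z=hλ):
  y_{n+1} = y_n + z·[7/8·y_n + 1/8·y_{n+1}] ⇒ (1 − 1/8z)y_{n+1} = (1 + 7/8z)y_n
  R(z) = (1 + 7/8z)/(1 − 1/8z).

Find x<0 with |R(x)|<1.
x=-1.25: |R|=0.0811
R=−1: 1+7/8x = −1+1/8x ⇒ -3/4x=2 ⇒ x=2/(-3/4)=-2.6667
Confirm numerically:
  x=-2.325: |R|=0.80145 <1
  x=-1.774: |R|=0.45202 <1
  x=-1.494: |R|=0.25890 <1
  x=-1.322: |R|=0.13452 <1
  x=-3.221: |R|=1.29641 >1
  x=-2.850: |R|=1.10138 >1
Stable set (-2.6667, 0).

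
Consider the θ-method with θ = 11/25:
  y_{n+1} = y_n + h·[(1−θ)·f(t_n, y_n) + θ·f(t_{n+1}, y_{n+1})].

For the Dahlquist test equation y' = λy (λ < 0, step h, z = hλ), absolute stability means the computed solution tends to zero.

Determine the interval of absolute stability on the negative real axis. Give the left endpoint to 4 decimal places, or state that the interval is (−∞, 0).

Set f=λy, z=hλ:
  y_{n+1} = y_n + z·[14/25·y_n + 11/25·y_{n+1}] ⇒ (1 − 11/25z)y_{n+1} = (1 + 14/25z)y_n
  Hence R(z) = (1 + 14/25z)/(1 − 11/25z).

Solve |R(x)|<1 on ℝ⁻.
x=-1.2: |R|=0.2147
R=−1: 1+14/25x = −1+11/25x ⇒ -3/25x=2 ⇒ x=2/(-3/25)=-16.6667
Confirm numerically:
  x=-16.488: |R|=0.99740 <1
  x=-15.366: |R|=0.97989 <1
  x=-13.745: |R|=0.95025 <1
  x=-6.873: |R|=0.70795 <1
  x=-17.060: |R|=1.00555 >1
  x=-16.945: |R|=1.00395 >1
  x=-16.905: |R|=1.00339 >1
So |R|<1 on (-16.6667, 0).

z∈(-16.6667,0).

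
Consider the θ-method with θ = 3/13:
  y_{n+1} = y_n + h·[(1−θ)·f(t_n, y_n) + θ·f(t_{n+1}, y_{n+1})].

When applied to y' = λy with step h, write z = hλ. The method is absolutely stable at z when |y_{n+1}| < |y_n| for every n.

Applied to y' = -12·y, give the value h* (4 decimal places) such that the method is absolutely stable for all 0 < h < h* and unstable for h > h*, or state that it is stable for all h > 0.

(-3.7143,0); λ=-12 ⇒ h* = (26/7)/12 = 0.3095.

Set f=λy, z=hλ:
  y_{n+1} = y_n + z·[10/13·y_n + 3/13·y_{n+1}] ⇒ (1 − 3/13z)y_{n+1} = (1 + 10/13z)y_n
  Hence R(z) = (1 + 10/13z)/(1 − 3/13z).

Boundary: |R(x)|=1, x<0.
x=-1.6: |R|=0.1685
R=−1: 1+10/13x = −1+3/13x ⇒ -7/13x=2 ⇒ x=2/(-7/13)=-3.7143
Confirm numerically:
  x=-3.147: |R|=0.82305 <1
  x=-3.099: |R|=0.80684 <1
  x=-2.577: |R|=0.61599 <1
  x=-4.037: |R|=1.08996 >1
  x=-3.950: |R|=1.06640 >1
  x=-3.833: |R|=1.03392 >1
Stable set (-3.7143, 0).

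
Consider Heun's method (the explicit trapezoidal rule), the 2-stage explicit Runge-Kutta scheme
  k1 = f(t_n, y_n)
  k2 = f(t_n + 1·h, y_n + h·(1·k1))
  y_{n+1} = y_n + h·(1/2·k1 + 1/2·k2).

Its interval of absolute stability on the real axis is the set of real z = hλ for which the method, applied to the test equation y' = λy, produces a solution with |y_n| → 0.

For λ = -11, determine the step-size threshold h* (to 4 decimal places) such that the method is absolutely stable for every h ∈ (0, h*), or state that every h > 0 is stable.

(-2.0000,0); λ=-11 ⇒ h* = 0.1818.

Set f=λy, z=hλ:
  order 2, 2-stage ⇒ R(z)=1+z+z^2/2
  (e.g. R(-0.72)=0.53920, |R|=0.53920)

Find x<0 with |R(x)|<1.
x=-0.72: |R|=0.5392
|R(-2.3)|=1.3450 |R(-1.21)|=0.5221 |R(-0.73)|=0.5364
Bisect:
  x_lo=-2.4917 |R|=1.6126  x_hi=-0.3879 |R|=0.6873
  mid=-1.43981 |R|=0.59672 →hi
  mid=-1.96575 |R|=0.96634 →hi
  mid=-2.22872 |R|=1.25488 →lo
  mid=-2.09724 |R|=1.10196 →lo
  mid=-2.03149 |R|=1.03199 →lo
  mid=-1.99862 |R|=0.99862 →hi
  mid=-2.01506 |R|=1.01517 →lo
  mid=-2.00684 |R|=1.00686 →lo
  ...
  [-2.00004,-1.99991] ⇒ x*=-2.0000
So |R|<1 on (-2.0000, 0).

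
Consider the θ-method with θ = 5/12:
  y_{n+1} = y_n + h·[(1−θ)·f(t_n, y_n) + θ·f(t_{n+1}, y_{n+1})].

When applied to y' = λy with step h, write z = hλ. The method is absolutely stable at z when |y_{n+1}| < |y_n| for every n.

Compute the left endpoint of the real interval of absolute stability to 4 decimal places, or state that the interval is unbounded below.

Test eqn y'=λy, z=hλ:
  y_{n+1} = y_n + z·[7/12·y_n + 5/12·y_{n+1}] ⇒ (1 − 5/12z)y_{n+1} = (1 + 7/12z)y_n
  so R(z) = (1 + 7/12z)/(1 − 5/12z).

Solve |R(x)|<1 on ℝ⁻.
x=-1.49: |R|=0.0807
R=−1: 1+7/12x = −1+5/12x ⇒ -1/6x=2 ⇒ x=2/(-1/6)=-12.0000
Confirm numerically:
  x=-11.208: |R|=0.97672 <1
  x=-10.807: |R|=0.96387 <1
  x=-9.622: |R|=0.92088 <1
  x=-12.585: |R|=1.01562 >1
  x=-12.337: |R|=1.00915 >1
  x=-12.207: |R|=1.00567 >1
Stable set (-12.0000, 0).

z* = -12.0000.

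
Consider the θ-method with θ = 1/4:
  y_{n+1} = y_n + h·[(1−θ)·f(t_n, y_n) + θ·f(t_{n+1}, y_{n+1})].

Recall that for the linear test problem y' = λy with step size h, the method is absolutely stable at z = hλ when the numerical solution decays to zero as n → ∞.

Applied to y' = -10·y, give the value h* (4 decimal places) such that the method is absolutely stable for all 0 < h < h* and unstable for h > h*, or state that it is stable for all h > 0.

(-4.0000,0); λ=-10 ⇒ h* = (4)/10 = 0.4000.

Set f=λy, z=hλ:
  y_{n+1} = y_n + z·[3/4·y_n + 1/4·y_{n+1}] ⇒ (1 − 1/4z)y_{n+1} = (1 + 3/4z)y_n
  R(z) = (1 + 3/4z)/(1 − 1/4z).

Boundary: |R(x)|=1, x<0.
x=-1.38: |R|=0.0260
R=−1: 1+3/4x = −1+1/4x ⇒ -1/2x=2 ⇒ x=2/(-1/2)=-4.0000
Confirm numerically:
  x=-3.546: |R|=0.87967 <1
  x=-2.900: |R|=0.68116 <1
  x=-1.655: |R|=0.17065 <1
  x=-4.564: |R|=1.13171 >1
  x=-4.268: |R|=1.06483 >1
  x=-4.032: |R|=1.00797 >1
Stable set (-4.0000, 0).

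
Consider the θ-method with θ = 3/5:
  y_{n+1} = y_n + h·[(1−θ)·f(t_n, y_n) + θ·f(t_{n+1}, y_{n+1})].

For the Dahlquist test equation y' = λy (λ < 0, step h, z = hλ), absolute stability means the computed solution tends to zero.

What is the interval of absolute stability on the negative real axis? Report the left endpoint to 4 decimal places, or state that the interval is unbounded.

With y'=λy (z=hλ):
  y_{n+1} = y_n + z·[2/5·y_n + 3/5·y_{n+1}] ⇒ (1 − 3/5z)y_{n+1} = (1 + 2/5z)y_n
  Hence R(z) = (1 + 2/5z)/(1 − 3/5z).

Solve |R(x)|<1 on ℝ⁻.
x=-1.16: |R|=0.3160
x=-2: |R|=0.0909
x=-10: |R|=0.4286
x=-100: |R|=0.6393
θ=3/5≥1/2 ⇒ |1+2/5x|<|1−3/5x| ∀x<0 ⇒ stable on all of ℝ⁻.

interval (−∞, 0).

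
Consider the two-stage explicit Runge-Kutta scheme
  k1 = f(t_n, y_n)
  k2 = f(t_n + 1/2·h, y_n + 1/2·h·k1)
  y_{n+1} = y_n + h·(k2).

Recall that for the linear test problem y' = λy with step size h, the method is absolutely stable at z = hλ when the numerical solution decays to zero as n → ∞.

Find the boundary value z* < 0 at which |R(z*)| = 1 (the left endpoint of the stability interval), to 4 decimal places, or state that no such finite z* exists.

left endpoint -2.0000.

Test eqn y'=λy, z=hλ:
  k1=λy_n ⇒ h·k1=z·y_n;  k2=λ(1+1/2z)y_n ⇒ h·k2=z(1+1/2z)y_n
  y_{n+1}/y_n = 1 + z(1+1/2z) = 1 + z + 1/2z²
  Hence R(z) = 1 + z + 1/2z².

Solve |R(x)|<1 on ℝ⁻.
x=-0.59: |R|=0.5840
R=1: x+1/2x²=0 ⇒ x=−2=-2.0000; min R=1−1/(4·1/2)=0.5000>−1
Confirm numerically:
  x=-1.976: |R|=0.97629 <1
  x=-1.909: |R|=0.91314 <1
  x=-1.777: |R|=0.80186 <1
  x=-1.677: |R|=0.72916 <1
  x=-2.473: |R|=1.58486 >1
  x=-2.395: |R|=1.47301 >1
  x=-2.306: |R|=1.35282 >1
Stable set (-2.0000, 0).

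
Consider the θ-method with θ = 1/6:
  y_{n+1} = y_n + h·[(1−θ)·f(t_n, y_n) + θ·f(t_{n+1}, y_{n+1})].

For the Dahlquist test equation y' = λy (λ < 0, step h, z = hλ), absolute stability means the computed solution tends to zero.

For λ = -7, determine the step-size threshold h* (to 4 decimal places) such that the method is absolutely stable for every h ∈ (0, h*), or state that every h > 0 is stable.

(-3.0000,0); λ=-7 ⇒ h* = (3)/7 = 0.4286.

Set f=λy, z=hλ:
  y_{n+1} = y_n + z·[5/6·y_n + 1/6·y_{n+1}] ⇒ (1 − 1/6z)y_{n+1} = (1 + 5/6z)y_n
  R(z) = (1 + 5/6z)/(1 − 1/6z).

Find x<0 with |R(x)|<1.
x=-1.03: |R|=0.1209
R=−1: 1+5/6x = −1+1/6x ⇒ -2/3x=2 ⇒ x=2/(-2/3)=-3.0000
Confirm numerically:
  x=-1.972: |R|=0.48419 <1
  x=-1.961: |R|=0.47796 <1
  x=-1.476: |R|=0.18459 <1
  x=-3.290: |R|=1.12487 >1
  x=-3.089: |R|=1.03917 >1
  x=-3.021: |R|=1.00931 >1
So |R|<1 on (-3.0000, 0).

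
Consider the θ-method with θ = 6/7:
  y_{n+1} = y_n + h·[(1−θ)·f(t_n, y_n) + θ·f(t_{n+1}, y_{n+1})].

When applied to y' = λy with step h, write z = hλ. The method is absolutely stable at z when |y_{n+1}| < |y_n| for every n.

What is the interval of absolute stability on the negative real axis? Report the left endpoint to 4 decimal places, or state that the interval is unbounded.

Set f=λy, z=hλ:
  y_{n+1} = y_n + z·[1/7·y_n + 6/7·y_{n+1}] ⇒ (1 − 6/7z)y_{n+1} = (1 + 1/7z)y_n
  Hence R(z) = (1 + 1/7z)/(1 − 6/7z).

Need |R(x)|<1, x<0.
x=-1.5: |R|=0.3437
x=-2: |R|=0.2632
x=-10: |R|=0.0448
x=-100: |R|=0.1532
θ=6/7≥1/2 ⇒ |1+1/7x|<|1−6/7x| ∀x<0 ⇒ interval (−∞,0).

(−∞, 0) — no finite endpoint.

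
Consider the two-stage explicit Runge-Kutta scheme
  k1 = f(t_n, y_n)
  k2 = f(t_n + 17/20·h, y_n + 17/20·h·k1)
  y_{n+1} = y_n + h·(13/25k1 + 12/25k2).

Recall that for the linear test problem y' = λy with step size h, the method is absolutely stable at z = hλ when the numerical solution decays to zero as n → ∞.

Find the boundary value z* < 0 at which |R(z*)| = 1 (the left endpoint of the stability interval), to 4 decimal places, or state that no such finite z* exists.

left endpoint -2.4510.

On y'=λy, z=hλ:
  k1=λy_n ⇒ h·k1=z·y_n;  k2=λ(1+17/20z)y_n ⇒ h·k2=z(1+17/20z)y_n
  y_{n+1}/y_n = 1 + 13/25z + 12/25z(1+17/20z) = 1 + z + 51/125z²
  Hence R(z) = 1 + z + 51/125z².

Solve |R(x)|<1 on ℝ⁻.
x=-1.26: |R|=0.3877
R=1: x+51/125x²=0 ⇒ x=−125/51=-2.4510; min R=1−1/(4·51/125)=0.3873>−1
Confirm numerically:
  x=-2.415: |R|=0.96455 <1
  x=-1.875: |R|=0.55937 <1
  x=-1.816: |R|=0.52953 <1
  x=-1.368: |R|=0.39554 <1
  x=-2.846: |R|=1.45868 >1
  x=-2.764: |R|=1.35300 >1
Interval (-2.4510, 0).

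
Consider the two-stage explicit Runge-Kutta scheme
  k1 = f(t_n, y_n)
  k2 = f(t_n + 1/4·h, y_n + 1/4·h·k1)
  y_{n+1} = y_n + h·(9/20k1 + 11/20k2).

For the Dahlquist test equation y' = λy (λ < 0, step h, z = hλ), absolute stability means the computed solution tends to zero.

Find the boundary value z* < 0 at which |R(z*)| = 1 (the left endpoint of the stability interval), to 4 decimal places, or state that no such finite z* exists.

z* = -7.2727.

Set f=λy, z=hλ:
  k1=λy_n ⇒ h·k1=z·y_n;  k2=λ(1+1/4z)y_n ⇒ h·k2=z(1+1/4z)y_n
  y_{n+1}/y_n = 1 + 9/20z + 11/20z(1+1/4z) = 1 + z + 11/80z²
  Hence R(z) = 1 + z + 11/80z².

Need |R(x)|<1, x<0.
x=-1.26: |R|=0.0417
R=1: x+11/80x²=0 ⇒ x=−80/11=-7.2727; min R=1−1/(4·11/80)=-0.8182>−1
Confirm numerically:
  x=-6.588: |R|=0.37974 <1
  x=-6.136: |R|=0.04094 <1
  x=-5.220: |R|=0.47334 <1
  x=-3.774: |R|=0.81558 <1
  x=-7.839: |R|=1.61036 >1
  x=-7.433: |R|=1.16380 >1
Interval (-7.2727, 0).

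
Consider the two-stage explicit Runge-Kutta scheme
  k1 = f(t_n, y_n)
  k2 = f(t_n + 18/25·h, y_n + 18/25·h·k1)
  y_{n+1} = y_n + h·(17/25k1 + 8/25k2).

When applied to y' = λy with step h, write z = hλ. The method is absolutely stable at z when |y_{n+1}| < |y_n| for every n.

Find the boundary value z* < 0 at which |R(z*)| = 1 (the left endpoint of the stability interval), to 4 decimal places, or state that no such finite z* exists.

left endpoint -4.3403.

Set f=λy, z=hλ:
  k1=λy_n ⇒ h·k1=z·y_n;  k2=λ(1+18/25z)y_n ⇒ h·k2=z(1+18/25z)y_n
  y_{n+1}/y_n = 1 + 17/25z + 8/25z(1+18/25z) = 1 + z + 144/625z²
  Hence R(z) = 1 + z + 144/625z².

Find x<0 with |R(x)|<1.
x=-0.63: |R|=0.4614
R=1: x+144/625x²=0 ⇒ x=−625/144=-4.3403; min R=1−1/(4·144/625)=-0.0851>−1
Confirm numerically:
  x=-3.657: |R|=0.42429 <1
  x=-2.503: |R|=0.05954 <1
  x=-1.987: |R|=0.07734 <1
  x=-4.544: |R|=1.21328 >1
  x=-4.439: |R|=1.10097 >1
So |R|<1 on (-4.3403, 0).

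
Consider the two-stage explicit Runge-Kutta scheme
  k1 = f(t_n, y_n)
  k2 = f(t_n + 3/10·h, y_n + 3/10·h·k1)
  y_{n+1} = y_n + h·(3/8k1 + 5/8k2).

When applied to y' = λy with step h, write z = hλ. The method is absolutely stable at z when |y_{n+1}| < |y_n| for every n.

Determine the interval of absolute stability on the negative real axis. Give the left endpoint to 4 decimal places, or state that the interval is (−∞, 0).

(-5.3333, 0).

With y'=λy (z=hλ):
  k1=λy_n ⇒ h·k1=z·y_n;  k2=λ(1+3/10z)y_n ⇒ h·k2=z(1+3/10z)y_n
  y_{n+1}/y_n = 1 + 3/8z + 5/8z(1+3/10z) = 1 + z + 3/16z²
  ⇒ R(z) = 1 + z + 3/16z².

Solve |R(x)|<1 on ℝ⁻.
x=-1.55: |R|=0.0995
R=1: x+3/16x²=0 ⇒ x=−16/3=-5.3333; min R=1−1/(4·3/16)=-0.3333>−1
Confirm numerically:
  x=-3.874: |R|=0.06002 <1
  x=-3.419: |R|=0.22721 <1
  x=-2.994: |R|=0.31324 <1
  x=-2.197: |R|=0.29197 <1
  x=-5.908: |R|=1.63659 >1
  x=-5.543: |R|=1.21791 >1
  x=-5.498: |R|=1.16975 >1
So |R|<1 on (-5.3333, 0).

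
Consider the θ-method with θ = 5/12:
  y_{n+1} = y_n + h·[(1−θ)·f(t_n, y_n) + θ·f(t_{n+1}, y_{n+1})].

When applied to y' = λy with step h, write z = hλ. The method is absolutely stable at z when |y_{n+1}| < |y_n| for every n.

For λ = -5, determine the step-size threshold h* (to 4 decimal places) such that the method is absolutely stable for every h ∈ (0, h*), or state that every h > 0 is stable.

(-12.0000,0); λ=-5 ⇒ h* = (12)/5 = 2.4000.

With y'=λy (z=hλ):
  y_{n+1} = y_n + z·[7/12·y_n + 5/12·y_{n+1}] ⇒ (1 − 5/12z)y_{n+1} = (1 + 7/12z)y_n
  R(z) = (1 + 7/12z)/(1 − 5/12z).

Find x<0 with |R(x)|<1.
x=-0.79: |R|=0.4056
R=−1: 1+7/12x = −1+5/12x ⇒ -1/6x=2 ⇒ x=2/(-1/6)=-12.0000
Confirm numerically:
  x=-10.773: |R|=0.96274 <1
  x=-9.839: |R|=0.92937 <1
  x=-7.315: |R|=0.80710 <1
  x=-12.300: |R|=1.00816 >1
  x=-12.271: |R|=1.00739 >1
Stable set (-12.0000, 0).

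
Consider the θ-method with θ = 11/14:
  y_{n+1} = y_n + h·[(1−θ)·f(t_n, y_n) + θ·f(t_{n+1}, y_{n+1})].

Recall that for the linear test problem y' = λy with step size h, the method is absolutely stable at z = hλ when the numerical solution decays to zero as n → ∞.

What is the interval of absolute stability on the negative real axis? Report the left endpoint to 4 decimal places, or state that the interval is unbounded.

With y'=λy (z=hλ):
  y_{n+1} = y_n + z·[3/14·y_n + 11/14·y_{n+1}] ⇒ (1 − 11/14z)y_{n+1} = (1 + 3/14z)y_n
  Hence R(z) = (1 + 3/14z)/(1 − 11/14z).

Need |R(x)|<1, x<0.
x=-1.28: |R|=0.3618
x=-2: |R|=0.2222
x=-10: |R|=0.1290
x=-100: |R|=0.2567
θ=11/14≥1/2 ⇒ |1+3/14x|<|1−11/14x| ∀x<0 ⇒ unbounded interval.

(−∞, 0) — no finite endpoint.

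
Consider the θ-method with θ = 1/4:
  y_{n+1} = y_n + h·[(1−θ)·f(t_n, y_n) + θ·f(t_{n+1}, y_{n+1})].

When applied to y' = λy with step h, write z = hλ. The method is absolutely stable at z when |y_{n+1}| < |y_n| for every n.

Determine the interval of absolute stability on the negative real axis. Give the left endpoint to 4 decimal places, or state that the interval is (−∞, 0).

Set f=λy, z=hλ:
  y_{n+1} = y_n + z·[3/4·y_n + 1/4·y_{n+1}] ⇒ (1 − 1/4z)y_{n+1} = (1 + 3/4z)y_n
  so R(z) = (1 + 3/4z)/(1 − 1/4z).

Find x<0 with |R(x)|<1.
x=-1.57: |R|=0.1275
R=−1: 1+3/4x = −1+1/4x ⇒ -1/2x=2 ⇒ x=2/(-1/2)=-4.0000
Confirm numerically:
  x=-3.224: |R|=0.78516 <1
  x=-2.031: |R|=0.34704 <1
  x=-1.713: |R|=0.19937 <1
  x=-4.205: |R|=1.04997 >1
  x=-4.166: |R|=1.04066 >1
  x=-4.072: |R|=1.01784 >1
Interval (-4.0000, 0).

z∈(-4.0000,0).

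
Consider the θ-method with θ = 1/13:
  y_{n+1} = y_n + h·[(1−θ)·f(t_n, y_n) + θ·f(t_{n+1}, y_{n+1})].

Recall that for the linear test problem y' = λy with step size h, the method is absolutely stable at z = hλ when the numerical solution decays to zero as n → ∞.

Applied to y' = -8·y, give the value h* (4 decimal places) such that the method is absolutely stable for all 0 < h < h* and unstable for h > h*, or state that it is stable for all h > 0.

With y'=λy (z=hλ):
  y_{n+1} = y_n + z·[12/13·y_n + 1/13·y_{n+1}] ⇒ (1 − 1/13z)y_{n+1} = (1 + 12/13z)y_n
  R(z) = (1 + 12/13z)/(1 − 1/13z).

Solve |R(x)|<1 on ℝ⁻.
x=-0.55: |R|=0.4723
R=−1: 1+12/13x = −1+1/13x ⇒ -11/13x=2 ⇒ x=2/(-11/13)=-2.3636
Confirm numerically:
  x=-2.158: |R|=0.85077 <1
  x=-2.128: |R|=0.82866 <1
  x=-1.991: |R|=0.72657 <1
  x=-2.727: |R|=1.25415 >1
  x=-2.529: |R|=1.11714 >1
So |R|<1 on (-2.3636, 0).

(-2.3636,0); λ=-8 ⇒ h* = (26/11)/8 = 0.2955.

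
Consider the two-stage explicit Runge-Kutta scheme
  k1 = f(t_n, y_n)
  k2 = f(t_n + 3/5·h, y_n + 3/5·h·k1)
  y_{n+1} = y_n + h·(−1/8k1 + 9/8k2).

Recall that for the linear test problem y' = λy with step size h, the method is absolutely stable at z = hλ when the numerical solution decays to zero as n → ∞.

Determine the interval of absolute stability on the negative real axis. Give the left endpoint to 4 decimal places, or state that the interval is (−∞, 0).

(-1.4815, 0).

With y'=λy (z=hλ):
  k1=λy_n ⇒ h·k1=z·y_n;  k2=λ(1+3/5z)y_n ⇒ h·k2=z(1+3/5z)y_n
  y_{n+1}/y_n = 1 − 1/8z + 9/8z(1+3/5z) = 1 + z + 27/40z²
  so R(z) = 1 + z + 27/40z².

Boundary: |R(x)|=1, x<0.
x=-0.46: |R|=0.6828
R=1: x+27/40x²=0 ⇒ x=−40/27=-1.4815; min R=1−1/(4·27/40)=0.6296>−1
Confirm numerically:
  x=-1.453: |R|=0.97207 <1
  x=-1.424: |R|=0.94475 <1
  x=-1.366: |R|=0.89352 <1
  x=-0.805: |R|=0.63242 <1
  x=-1.802: |R|=1.38986 >1
  x=-1.781: |R|=1.36007 >1
  x=-1.597: |R|=1.12453 >1
So |R|<1 on (-1.4815, 0).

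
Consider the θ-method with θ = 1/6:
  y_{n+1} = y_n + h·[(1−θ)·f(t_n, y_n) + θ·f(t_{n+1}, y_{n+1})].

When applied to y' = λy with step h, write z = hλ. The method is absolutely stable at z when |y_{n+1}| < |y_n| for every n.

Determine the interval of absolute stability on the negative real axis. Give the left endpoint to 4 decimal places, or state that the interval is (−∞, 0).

z∈(-3.0000,0).

Test eqn y'=λy, z=hλ:
  y_{n+1} = y_n + z·[5/6·y_n + 1/6·y_{n+1}] ⇒ (1 − 1/6z)y_{n+1} = (1 + 5/6z)y_n
  so R(z) = (1 + 5/6z)/(1 − 1/6z).

Find x<0 with |R(x)|<1.
x=-0.91: |R|=0.2098
R=−1: 1+5/6x = −1+1/6x ⇒ -2/3x=2 ⇒ x=2/(-2/3)=-3.0000
Confirm numerically:
  x=-2.039: |R|=0.52183 <1
  x=-1.570: |R|=0.24439 <1
  x=-1.382: |R|=0.12327 <1
  x=-3.227: |R|=1.09841 >1
  x=-3.089: |R|=1.03917 >1
Interval (-3.0000, 0).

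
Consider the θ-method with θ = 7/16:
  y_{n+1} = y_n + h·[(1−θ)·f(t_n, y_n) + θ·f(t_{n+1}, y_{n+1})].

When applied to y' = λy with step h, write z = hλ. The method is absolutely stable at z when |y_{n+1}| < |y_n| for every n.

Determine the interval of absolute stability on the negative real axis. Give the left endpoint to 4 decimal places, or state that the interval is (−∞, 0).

z∈(-16.0000,0).

Set f=λy, z=hλ:
  y_{n+1} = y_n + z·[9/16·y_n + 7/16·y_{n+1}] ⇒ (1 − 7/16z)y_{n+1} = (1 + 9/16z)y_n
  ⇒ R(z) = (1 + 9/16z)/(1 − 7/16z).

Find x<0 with |R(x)|<1.
x=-1.27: |R|=0.1836
R=−1: 1+9/16x = −1+7/16x ⇒ -1/8x=2 ⇒ x=2/(-1/8)=-16.0000
Confirm numerically:
  x=-14.832: |R|=0.98050 <1
  x=-11.840: |R|=0.91586 <1
  x=-10.621: |R|=0.88093 <1
  x=-16.474: |R|=1.00722 >1
  x=-16.273: |R|=1.00420 >1
Stable set (-16.0000, 0).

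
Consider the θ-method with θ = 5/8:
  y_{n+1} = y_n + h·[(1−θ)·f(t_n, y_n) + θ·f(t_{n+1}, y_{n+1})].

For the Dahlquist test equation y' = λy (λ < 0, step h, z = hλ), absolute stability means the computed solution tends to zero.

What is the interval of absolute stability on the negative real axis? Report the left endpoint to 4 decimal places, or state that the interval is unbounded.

unbounded; (−∞, 0).

On y'=λy, z=hλ:
  y_{n+1} = y_n + z·[3/8·y_n + 5/8·y_{n+1}] ⇒ (1 − 5/8z)y_{n+1} = (1 + 3/8z)y_n
  Hence R(z) = (1 + 3/8z)/(1 − 5/8z).

Solve |R(x)|<1 on ℝ⁻.
x=-1.13: |R|=0.3377
x=-2: |R|=0.1111
x=-10: |R|=0.3793
x=-100: |R|=0.5748
θ=5/8≥1/2 ⇒ |1+3/8x|<|1−5/8x| ∀x<0 ⇒ interval (−∞,0).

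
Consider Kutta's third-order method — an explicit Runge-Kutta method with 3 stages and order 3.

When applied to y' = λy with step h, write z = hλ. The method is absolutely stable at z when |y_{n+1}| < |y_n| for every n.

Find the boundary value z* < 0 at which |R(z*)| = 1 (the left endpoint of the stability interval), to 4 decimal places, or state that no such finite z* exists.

With y'=λy (z=hλ):
  order 3, 3-stage ⇒ R(z)=1+z+z^2/2+z^3/6
  (e.g. R(-0.96)=0.35334, |R|=0.35334)

Find x<0 with |R(x)|<1.
x=-0.96: |R|=0.3533
|R(-2.22)|=0.5793 |R(-1.9)|=0.2382 |R(-0.92)|=0.3734
Bisect:
  x_lo=-3.1503 |R|=2.3990  x_hi=-0.1820 |R|=0.8335
  mid=-1.66618 |R|=0.04903 →hi
  mid=-2.40825 |R|=0.83626 →hi
  mid=-2.77929 |R|=1.49514 →lo
  mid=-2.59377 |R|=1.13828 →lo
  mid=-2.50101 |R|=0.98081 →hi
  mid=-2.54739 |R|=1.05788 →lo
  mid=-2.52420 |R|=1.01894 →lo
  mid=-2.51261 |R|=0.99977 →hi
  ...
  [-2.51279,-2.51261] ⇒ x*=-2.5127
Interval (-2.5127, 0).

z* = -2.5127.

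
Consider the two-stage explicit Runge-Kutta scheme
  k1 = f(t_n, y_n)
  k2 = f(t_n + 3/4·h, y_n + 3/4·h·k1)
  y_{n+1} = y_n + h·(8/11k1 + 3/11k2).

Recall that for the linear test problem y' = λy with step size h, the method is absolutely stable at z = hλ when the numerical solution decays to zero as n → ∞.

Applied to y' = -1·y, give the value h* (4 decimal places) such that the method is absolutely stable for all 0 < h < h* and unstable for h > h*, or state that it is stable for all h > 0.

With y'=λy (z=hλ):
  k1=λy_n ⇒ h·k1=z·y_n;  k2=λ(1+3/4z)y_n ⇒ h·k2=z(1+3/4z)y_n
  y_{n+1}/y_n = 1 + 8/11z + 3/11z(1+3/4z) = 1 + z + 9/44z²
  ⇒ R(z) = 1 + z + 9/44z².

Boundary: |R(x)|=1, x<0.
x=-1.3: |R|=0.0457
R=1: x+9/44x²=0 ⇒ x=−44/9=-4.8889; min R=1−1/(4·9/44)=-0.2222>−1
Confirm numerically:
  x=-3.571: |R|=0.03737 <1
  x=-3.391: |R|=0.03896 <1
  x=-2.829: |R|=0.19197 <1
  x=-2.314: |R|=0.21874 <1
  x=-5.383: |R|=1.54405 >1
  x=-5.128: |R|=1.25081 >1
  x=-4.997: |R|=1.11050 >1
So |R|<1 on (-4.8889, 0).

(-4.8889,0); λ=-1 ⇒ h* = (44/9)/1 = 4.8889.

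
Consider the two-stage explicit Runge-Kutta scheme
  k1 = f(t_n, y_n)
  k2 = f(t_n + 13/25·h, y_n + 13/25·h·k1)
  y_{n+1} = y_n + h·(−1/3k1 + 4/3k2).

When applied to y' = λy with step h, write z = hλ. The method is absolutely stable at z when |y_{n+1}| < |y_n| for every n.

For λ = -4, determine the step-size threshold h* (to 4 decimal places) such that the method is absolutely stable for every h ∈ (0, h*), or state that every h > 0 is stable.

(-1.4423,0); λ=-4 ⇒ h* = (75/52)/4 = 0.3606.

Test eqn y'=λy, z=hλ:
  k1=λy_n ⇒ h·k1=z·y_n;  k2=λ(1+13/25z)y_n ⇒ h·k2=z(1+13/25z)y_n
  y_{n+1}/y_n = 1 − 1/3z + 4/3z(1+13/25z) = 1 + z + 52/75z²
  so R(z) = 1 + z + 52/75z².

Boundary: |R(x)|=1, x<0.
x=-0.82: |R|=0.6462
R=1: x+52/75x²=0 ⇒ x=−75/52=-1.4423; min R=1−1/(4·52/75)=0.6394>−1
Confirm numerically:
  x=-1.368: |R|=0.92952 <1
  x=-0.889: |R|=0.65896 <1
  x=-0.836: |R|=0.64857 <1
  x=-2.005: |R|=1.78222 >1
  x=-1.875: |R|=1.56250 >1
  x=-1.824: |R|=1.48270 >1
Interval (-1.4423, 0).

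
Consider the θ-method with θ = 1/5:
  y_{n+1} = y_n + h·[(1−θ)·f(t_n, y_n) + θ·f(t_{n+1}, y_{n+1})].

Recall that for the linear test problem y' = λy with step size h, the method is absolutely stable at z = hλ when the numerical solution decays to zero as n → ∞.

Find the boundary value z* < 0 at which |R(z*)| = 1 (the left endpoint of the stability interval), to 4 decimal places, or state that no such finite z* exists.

On y'=λy, z=hλ:
  y_{n+1} = y_n + z·[4/5·y_n + 1/5·y_{n+1}] ⇒ (1 − 1/5z)y_{n+1} = (1 + 4/5z)y_n
  Hence R(z) = (1 + 4/5z)/(1 − 1/5z).

Find x<0 with |R(x)|<1.
x=-0.83: |R|=0.2882
R=−1: 1+4/5x = −1+1/5x ⇒ -3/5x=2 ⇒ x=2/(-3/5)=-3.3333
Confirm numerically:
  x=-3.279: |R|=0.98031 <1
  x=-1.822: |R|=0.33539 <1
  x=-1.792: |R|=0.31920 <1
  x=-1.665: |R|=0.24906 <1
  x=-3.738: |R|=1.13893 >1
  x=-3.443: |R|=1.03897 >1
Interval (-3.3333, 0).

left endpoint -3.3333.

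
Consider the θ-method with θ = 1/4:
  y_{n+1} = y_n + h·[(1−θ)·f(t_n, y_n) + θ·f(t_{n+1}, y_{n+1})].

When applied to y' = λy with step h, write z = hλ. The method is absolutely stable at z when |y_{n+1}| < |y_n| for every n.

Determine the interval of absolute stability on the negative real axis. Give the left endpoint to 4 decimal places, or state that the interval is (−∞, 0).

Test eqn y'=λy, z=hλ:
  y_{n+1} = y_n + z·[3/4·y_n + 1/4·y_{n+1}] ⇒ (1 − 1/4z)y_{n+1} = (1 + 3/4z)y_n
  so R(z) = (1 + 3/4z)/(1 − 1/4z).

Solve |R(x)|<1 on ℝ⁻.
x=-1.62: |R|=0.1530
R=−1: 1+3/4x = −1+1/4x ⇒ -1/2x=2 ⇒ x=2/(-1/2)=-4.0000
Confirm numerically:
  x=-3.091: |R|=0.74362 <1
  x=-2.395: |R|=0.49805 <1
  x=-2.159: |R|=0.40218 <1
  x=-1.733: |R|=0.20914 <1
  x=-4.352: |R|=1.08429 >1
  x=-4.292: |R|=1.07043 >1
  x=-4.289: |R|=1.06973 >1
So |R|<1 on (-4.0000, 0).

(-4.0000, 0).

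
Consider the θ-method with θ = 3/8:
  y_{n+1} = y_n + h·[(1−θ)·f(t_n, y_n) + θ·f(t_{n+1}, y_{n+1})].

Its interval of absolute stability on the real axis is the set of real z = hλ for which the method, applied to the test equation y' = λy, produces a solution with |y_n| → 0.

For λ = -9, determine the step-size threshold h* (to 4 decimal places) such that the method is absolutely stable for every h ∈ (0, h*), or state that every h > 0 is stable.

(-8.0000,0); λ=-9 ⇒ h* = (8)/9 = 0.8889.

Test eqn y'=λy, z=hλ:
  y_{n+1} = y_n + z·[5/8·y_n + 3/8·y_{n+1}] ⇒ (1 − 3/8z)y_{n+1} = (1 + 5/8z)y_n
  ⇒ R(z) = (1 + 5/8z)/(1 − 3/8z).

Find x<0 with |R(x)|<1.
x=-0.48: |R|=0.5932
R=−1: 1+5/8x = −1+3/8x ⇒ -1/4x=2 ⇒ x=2/(-1/4)=-8.0000
Confirm numerically:
  x=-7.266: |R|=0.95073 <1
  x=-5.421: |R|=0.78741 <1
  x=-5.004: |R|=0.73961 <1
  x=-3.596: |R|=0.53119 <1
  x=-8.362: |R|=1.02188 >1
  x=-8.274: |R|=1.01670 >1
  x=-8.053: |R|=1.00330 >1
Interval (-8.0000, 0).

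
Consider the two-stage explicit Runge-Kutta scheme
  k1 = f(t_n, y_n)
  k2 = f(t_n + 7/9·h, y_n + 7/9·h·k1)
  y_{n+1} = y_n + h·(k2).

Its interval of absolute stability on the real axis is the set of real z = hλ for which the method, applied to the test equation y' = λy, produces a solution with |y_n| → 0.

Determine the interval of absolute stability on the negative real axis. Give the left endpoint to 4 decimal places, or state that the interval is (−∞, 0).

With y'=λy (z=hλ):
  k1=λy_n ⇒ h·k1=z·y_n;  k2=λ(1+7/9z)y_n ⇒ h·k2=z(1+7/9z)y_n
  y_{n+1}/y_n = 1 + z(1+7/9z) = 1 + z + 7/9z²
  Hence R(z) = 1 + z + 7/9z².

Solve |R(x)|<1 on ℝ⁻.
x=-0.52: |R|=0.6903
R=1: x+7/9x²=0 ⇒ x=−9/7=-1.2857; min R=1−1/(4·7/9)=0.6786>−1
Confirm numerically:
  x=-1.032: |R|=0.79635 <1
  x=-0.798: |R|=0.69729 <1
  x=-0.627: |R|=0.67877 <1
  x=-0.527: |R|=0.68901 <1
  x=-1.463: |R|=1.20173 >1
  x=-1.451: |R|=1.18653 >1
So |R|<1 on (-1.2857, 0).

(-1.2857, 0).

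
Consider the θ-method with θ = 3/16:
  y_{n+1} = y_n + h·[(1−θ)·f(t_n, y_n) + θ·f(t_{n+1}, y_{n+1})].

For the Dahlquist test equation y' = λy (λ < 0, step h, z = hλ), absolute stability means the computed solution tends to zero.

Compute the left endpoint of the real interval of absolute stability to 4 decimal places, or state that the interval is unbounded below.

left endpoint -3.2000.

On y'=λy, z=hλ:
  y_{n+1} = y_n + z·[13/16·y_n + 3/16·y_{n+1}] ⇒ (1 − 3/16z)y_{n+1} = (1 + 13/16z)y_n
  R(z) = (1 + 13/16z)/(1 − 3/16z).

Solve |R(x)|<1 on ℝ⁻.
x=-0.35: |R|=0.6716
R=−1: 1+13/16x = −1+3/16x ⇒ -5/8x=2 ⇒ x=2/(-5/8)=-3.2000
Confirm numerically:
  x=-2.666: |R|=0.77748 <1
  x=-1.930: |R|=0.41716 <1
  x=-1.601: |R|=0.23136 <1
  x=-3.554: |R|=1.13277 >1
  x=-3.228: |R|=1.01090 >1
Interval (-3.2000, 0).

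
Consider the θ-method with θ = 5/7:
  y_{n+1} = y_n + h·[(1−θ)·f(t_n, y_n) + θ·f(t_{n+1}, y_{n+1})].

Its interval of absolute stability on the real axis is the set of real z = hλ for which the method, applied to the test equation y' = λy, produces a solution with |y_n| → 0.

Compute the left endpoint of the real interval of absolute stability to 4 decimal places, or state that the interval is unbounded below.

With y'=λy (z=hλ):
  y_{n+1} = y_n + z·[2/7·y_n + 5/7·y_{n+1}] ⇒ (1 − 5/7z)y_{n+1} = (1 + 2/7z)y_n
  Hence R(z) = (1 + 2/7z)/(1 − 5/7z).

Boundary: |R(x)|=1, x<0.
x=-1.78: |R|=0.2164
x=-2: |R|=0.1765
x=-10: |R|=0.2281
x=-100: |R|=0.3807
θ=5/7≥1/2 ⇒ |1+2/7x|<|1−5/7x| ∀x<0 ⇒ unbounded interval.

unbounded; (−∞, 0).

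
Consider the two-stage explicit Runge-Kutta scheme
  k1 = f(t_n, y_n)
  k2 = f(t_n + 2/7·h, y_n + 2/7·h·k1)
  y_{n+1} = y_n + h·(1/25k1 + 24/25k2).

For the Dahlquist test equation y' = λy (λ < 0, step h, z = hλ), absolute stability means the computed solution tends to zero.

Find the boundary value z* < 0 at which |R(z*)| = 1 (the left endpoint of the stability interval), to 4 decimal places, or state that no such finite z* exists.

With y'=λy (z=hλ):
  k1=λy_n ⇒ h·k1=z·y_n;  k2=λ(1+2/7z)y_n ⇒ h·k2=z(1+2/7z)y_n
  y_{n+1}/y_n = 1 + 1/25z + 24/25z(1+2/7z) = 1 + z + 48/175z²
  so R(z) = 1 + z + 48/175z².

Boundary: |R(x)|=1, x<0.
x=-0.35: |R|=0.6836
R=1: x+48/175x²=0 ⇒ x=−175/48=-3.6458; min R=1−1/(4·48/175)=0.0885>−1
Confirm numerically:
  x=-3.096: |R|=0.53309 <1
  x=-2.818: |R|=0.36014 <1
  x=-2.494: |R|=0.21207 <1
  x=-1.538: |R|=0.11081 <1
  x=-3.898: |R|=1.26961 >1
  x=-3.669: |R|=1.02331 >1
So |R|<1 on (-3.6458, 0).

z* = -3.6458.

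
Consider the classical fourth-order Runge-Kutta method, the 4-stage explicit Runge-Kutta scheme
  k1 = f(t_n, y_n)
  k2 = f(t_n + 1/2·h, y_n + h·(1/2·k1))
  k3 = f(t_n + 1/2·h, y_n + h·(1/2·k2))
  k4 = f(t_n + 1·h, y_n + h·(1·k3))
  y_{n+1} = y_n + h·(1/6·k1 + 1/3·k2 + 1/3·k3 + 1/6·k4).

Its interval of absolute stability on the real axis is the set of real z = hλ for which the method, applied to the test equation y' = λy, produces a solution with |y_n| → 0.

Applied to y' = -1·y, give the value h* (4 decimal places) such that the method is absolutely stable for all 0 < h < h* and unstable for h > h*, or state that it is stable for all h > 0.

(-2.7853,0); λ=-1 ⇒ h* = 2.7853.

With y'=λy (z=hλ):
  order 4, 4-stage ⇒ R(z)=1+z+z^2/2+z^3/6+z^4/24
  (e.g. R(-1.25)=0.30745, |R|=0.30745)

Find x<0 with |R(x)|<1.
x=-1.25: |R|=0.3075
|R(-2.9)|=1.1872 |R(-1.39)|=0.2840 |R(-0.82)|=0.4431
Bisect:
  x_lo=-3.6241 |R|=3.1973  x_hi=-0.2292 |R|=0.7952
  mid=-1.92663 |R|=0.31150 →hi
  mid=-2.77535 |R|=0.98511 →hi
  mid=-3.19971 |R|=1.82699 →lo
  mid=-2.98753 |R|=1.35025 →lo
  mid=-2.88144 |R|=1.15490 →lo
  mid=-2.82839 |R|=1.06695 →lo
  mid=-2.80187 |R|=1.02528 →lo
  ...
  [-2.78550,-2.78529] ⇒ x*=-2.7853
So |R|<1 on (-2.7853, 0).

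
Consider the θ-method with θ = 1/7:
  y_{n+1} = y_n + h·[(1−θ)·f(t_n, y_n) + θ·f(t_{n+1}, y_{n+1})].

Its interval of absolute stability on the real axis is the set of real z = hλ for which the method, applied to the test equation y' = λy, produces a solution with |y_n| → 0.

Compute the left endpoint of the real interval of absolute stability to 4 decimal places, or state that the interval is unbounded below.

Test eqn y'=λy, z=hλ:
  y_{n+1} = y_n + z·[6/7·y_n + 1/7·y_{n+1}] ⇒ (1 − 1/7z)y_{n+1} = (1 + 6/7z)y_n
  Hence R(z) = (1 + 6/7z)/(1 − 1/7z).

Solve |R(x)|<1 on ℝ⁻.
x=-0.97: |R|=0.1481
R=−1: 1+6/7x = −1+1/7x ⇒ -5/7x=2 ⇒ x=2/(-5/7)=-2.8000
Confirm numerically:
  x=-2.624: |R|=0.90856 <1
  x=-2.382: |R|=0.77723 <1
  x=-1.611: |R|=0.30960 <1
  x=-3.203: |R|=1.19749 >1
  x=-3.031: |R|=1.11514 >1
So |R|<1 on (-2.8000, 0).

z* = -2.8000.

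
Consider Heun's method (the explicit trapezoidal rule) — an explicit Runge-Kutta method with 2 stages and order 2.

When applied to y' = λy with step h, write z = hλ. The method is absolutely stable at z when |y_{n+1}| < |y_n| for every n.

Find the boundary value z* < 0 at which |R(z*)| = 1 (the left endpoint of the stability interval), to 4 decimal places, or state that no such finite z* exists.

Set f=λy, z=hλ:
  order 2, 2-stage ⇒ R(z)=1+z+z^2/2
  (e.g. R(-0.76)=0.52880, |R|=0.52880)

Find x<0 with |R(x)|<1.
x=-0.76: |R|=0.5288
|R(-2.2)|=1.2200 |R(-0.99)|=0.5000 |R(-0.9)|=0.5050
Bisect:
  x_lo=-2.4752 |R|=1.5881  x_hi=-0.3283 |R|=0.7256
  mid=-1.40174 |R|=0.58070 →hi
  mid=-1.93846 |R|=0.94035 →hi
  mid=-2.20682 |R|=1.22820 →lo
  mid=-2.07264 |R|=1.07527 →lo
  mid=-2.00555 |R|=1.00556 →lo
  mid=-1.97200 |R|=0.97239 →hi
  mid=-1.98877 |R|=0.98884 →hi
  ...
  [-2.00004,-1.99991] ⇒ x*=-2.0000
Stable set (-2.0000, 0).

left endpoint -2.0000.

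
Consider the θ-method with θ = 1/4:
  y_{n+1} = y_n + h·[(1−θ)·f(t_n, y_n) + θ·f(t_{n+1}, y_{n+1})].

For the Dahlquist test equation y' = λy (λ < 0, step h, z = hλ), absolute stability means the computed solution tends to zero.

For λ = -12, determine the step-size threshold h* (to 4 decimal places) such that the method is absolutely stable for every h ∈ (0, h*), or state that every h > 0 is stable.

Test eqn y'=λy, z=hλ:
  y_{n+1} = y_n + z·[3/4·y_n + 1/4·y_{n+1}] ⇒ (1 − 1/4z)y_{n+1} = (1 + 3/4z)y_n
  R(z) = (1 + 3/4z)/(1 − 1/4z).

Need |R(x)|<1, x<0.
x=-0.76: |R|=0.3613
R=−1: 1+3/4x = −1+1/4x ⇒ -1/2x=2 ⇒ x=2/(-1/2)=-4.0000
Confirm numerically:
  x=-3.137: |R|=0.75816 <1
  x=-2.786: |R|=0.64220 <1
  x=-2.614: |R|=0.58089 <1
  x=-2.585: |R|=0.57024 <1
  x=-4.596: |R|=1.13867 >1
  x=-4.457: |R|=1.10808 >1
  x=-4.255: |R|=1.06178 >1
Interval (-4.0000, 0).

(-4.0000,0); λ=-12 ⇒ h* = (4)/12 = 0.3333.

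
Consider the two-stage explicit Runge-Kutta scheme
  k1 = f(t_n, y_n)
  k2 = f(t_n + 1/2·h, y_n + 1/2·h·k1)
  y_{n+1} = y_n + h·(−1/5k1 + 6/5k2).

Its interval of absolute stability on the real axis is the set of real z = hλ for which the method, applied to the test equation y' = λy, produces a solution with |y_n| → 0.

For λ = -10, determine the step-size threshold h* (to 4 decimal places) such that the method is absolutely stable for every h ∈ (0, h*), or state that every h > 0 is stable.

With y'=λy (z=hλ):
  k1=λy_n ⇒ h·k1=z·y_n;  k2=λ(1+1/2z)y_n ⇒ h·k2=z(1+1/2z)y_n
  y_{n+1}/y_n = 1 − 1/5z + 6/5z(1+1/2z) = 1 + z + 3/5z²
  Hence R(z) = 1 + z + 3/5z².

Solve |R(x)|<1 on ℝ⁻.
x=-0.45: |R|=0.6715
R=1: x+3/5x²=0 ⇒ x=−5/3=-1.6667; min R=1−1/(4·3/5)=0.5833>−1
Confirm numerically:
  x=-1.523: |R|=0.86872 <1
  x=-1.088: |R|=0.62225 <1
  x=-0.822: |R|=0.58341 <1
  x=-2.009: |R|=1.41265 >1
  x=-1.863: |R|=1.21946 >1
Interval (-1.6667, 0).

(-1.6667,0); λ=-10 ⇒ h* = (5/3)/10 = 0.1667.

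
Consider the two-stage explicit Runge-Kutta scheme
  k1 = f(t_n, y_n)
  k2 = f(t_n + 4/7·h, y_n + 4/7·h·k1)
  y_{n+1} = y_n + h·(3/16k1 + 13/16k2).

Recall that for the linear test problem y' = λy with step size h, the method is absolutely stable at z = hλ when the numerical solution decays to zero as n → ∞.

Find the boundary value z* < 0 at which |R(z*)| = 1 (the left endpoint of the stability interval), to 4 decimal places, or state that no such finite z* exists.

left endpoint -2.1538.

Set f=λy, z=hλ:
  k1=λy_n ⇒ h·k1=z·y_n;  k2=λ(1+4/7z)y_n ⇒ h·k2=z(1+4/7z)y_n
  y_{n+1}/y_n = 1 + 3/16z + 13/16z(1+4/7z) = 1 + z + 13/28z²
  ⇒ R(z) = 1 + z + 13/28z².

Boundary: |R(x)|=1, x<0.
x=-1.48: |R|=0.5370
R=1: x+13/28x²=0 ⇒ x=−28/13=-2.1538; min R=1−1/(4·13/28)=0.4615>−1
Confirm numerically:
  x=-1.628: |R|=0.60254 <1
  x=-1.429: |R|=0.51909 <1
  x=-1.292: |R|=0.48302 <1
  x=-2.683: |R|=1.65916 >1
  x=-2.525: |R|=1.43511 >1
  x=-2.406: |R|=1.28167 >1
Stable set (-2.1538, 0).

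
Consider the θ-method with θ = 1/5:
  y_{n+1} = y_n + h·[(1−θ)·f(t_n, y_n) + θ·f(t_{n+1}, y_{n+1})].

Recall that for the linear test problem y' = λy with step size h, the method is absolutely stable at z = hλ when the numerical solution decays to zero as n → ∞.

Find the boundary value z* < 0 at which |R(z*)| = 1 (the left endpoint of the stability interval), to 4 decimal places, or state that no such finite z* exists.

With y'=λy (z=hλ):
  y_{n+1} = y_n + z·[4/5·y_n + 1/5·y_{n+1}] ⇒ (1 − 1/5z)y_{n+1} = (1 + 4/5z)y_n
  ⇒ R(z) = (1 + 4/5z)/(1 − 1/5z).

Need |R(x)|<1, x<0.
x=-1.59: |R|=0.2064
R=−1: 1+4/5x = −1+1/5x ⇒ -3/5x=2 ⇒ x=2/(-3/5)=-3.3333
Confirm numerically:
  x=-2.747: |R|=0.77294 <1
  x=-2.711: |R|=0.75788 <1
  x=-1.493: |R|=0.14970 <1
  x=-3.820: |R|=1.16553 >1
  x=-3.796: |R|=1.15780 >1
  x=-3.600: |R|=1.09302 >1
Stable set (-3.3333, 0).

z* = -3.3333.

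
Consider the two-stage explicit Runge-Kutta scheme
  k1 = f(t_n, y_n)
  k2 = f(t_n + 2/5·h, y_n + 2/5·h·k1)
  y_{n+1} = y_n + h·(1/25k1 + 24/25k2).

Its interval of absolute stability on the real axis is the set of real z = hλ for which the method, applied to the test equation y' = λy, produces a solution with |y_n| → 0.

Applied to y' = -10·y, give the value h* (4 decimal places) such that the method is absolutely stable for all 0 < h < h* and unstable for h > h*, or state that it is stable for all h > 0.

(-2.6042,0); λ=-10 ⇒ h* = (125/48)/10 = 0.2604.

On y'=λy, z=hλ:
  k1=λy_n ⇒ h·k1=z·y_n;  k2=λ(1+2/5z)y_n ⇒ h·k2=z(1+2/5z)y_n
  y_{n+1}/y_n = 1 + 1/25z + 24/25z(1+2/5z) = 1 + z + 48/125z²
  so R(z) = 1 + z + 48/125z².

Need |R(x)|<1, x<0.
x=-0.7: |R|=0.4882
R=1: x+48/125x²=0 ⇒ x=−125/48=-2.6042; min R=1−1/(4·48/125)=0.3490>−1
Confirm numerically:
  x=-2.407: |R|=0.81776 <1
  x=-1.232: |R|=0.35084 <1
  x=-1.151: |R|=0.35772 <1
  x=-3.124: |R|=1.62360 >1
  x=-2.996: |R|=1.45079 >1
  x=-2.906: |R|=1.33682 >1
So |R|<1 on (-2.6042, 0).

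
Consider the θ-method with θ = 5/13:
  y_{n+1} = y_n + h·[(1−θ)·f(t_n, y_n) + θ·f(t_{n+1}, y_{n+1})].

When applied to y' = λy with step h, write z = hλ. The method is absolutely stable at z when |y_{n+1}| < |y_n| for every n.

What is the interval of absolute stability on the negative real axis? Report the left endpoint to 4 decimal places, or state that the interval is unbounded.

(-8.6667, 0).

On y'=λy, z=hλ:
  y_{n+1} = y_n + z·[8/13·y_n + 5/13·y_{n+1}] ⇒ (1 − 5/13z)y_{n+1} = (1 + 8/13z)y_n
  ⇒ R(z) = (1 + 8/13z)/(1 − 5/13z).

Boundary: |R(x)|=1, x<0.
x=-0.45: |R|=0.6164
R=−1: 1+8/13x = −1+5/13x ⇒ -3/13x=2 ⇒ x=2/(-3/13)=-8.6667
Confirm numerically:
  x=-8.366: |R|=0.98355 <1
  x=-7.831: |R|=0.95193 <1
  x=-3.904: |R|=0.56064 <1
  x=-9.226: |R|=1.02838 >1
  x=-8.995: |R|=1.01699 >1
  x=-8.884: |R|=1.01135 >1
So |R|<1 on (-8.6667, 0).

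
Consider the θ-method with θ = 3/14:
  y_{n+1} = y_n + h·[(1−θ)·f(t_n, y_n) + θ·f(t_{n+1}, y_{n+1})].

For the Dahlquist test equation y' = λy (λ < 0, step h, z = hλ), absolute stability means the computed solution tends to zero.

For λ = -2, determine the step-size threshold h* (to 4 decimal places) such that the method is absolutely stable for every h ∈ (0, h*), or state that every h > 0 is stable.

Test eqn y'=λy, z=hλ:
  y_{n+1} = y_n + z·[11/14·y_n + 3/14·y_{n+1}] ⇒ (1 − 3/14z)y_{n+1} = (1 + 11/14z)y_n
  so R(z) = (1 + 11/14z)/(1 − 3/14z).

Need |R(x)|<1, x<0.
x=-0.74: |R|=0.3613
R=−1: 1+11/14x = −1+3/14x ⇒ -4/7x=2 ⇒ x=2/(-4/7)=-3.5000
Confirm numerically:
  x=-3.319: |R|=0.93956 <1
  x=-2.962: |R|=0.81194 <1
  x=-1.932: |R|=0.36634 <1
  x=-4.043: |R|=1.16625 >1
  x=-3.868: |R|=1.11498 >1
  x=-3.544: |R|=1.01429 >1
Stable set (-3.5000, 0).

(-3.5000,0); λ=-2 ⇒ h* = (7/2)/2 = 1.7500.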